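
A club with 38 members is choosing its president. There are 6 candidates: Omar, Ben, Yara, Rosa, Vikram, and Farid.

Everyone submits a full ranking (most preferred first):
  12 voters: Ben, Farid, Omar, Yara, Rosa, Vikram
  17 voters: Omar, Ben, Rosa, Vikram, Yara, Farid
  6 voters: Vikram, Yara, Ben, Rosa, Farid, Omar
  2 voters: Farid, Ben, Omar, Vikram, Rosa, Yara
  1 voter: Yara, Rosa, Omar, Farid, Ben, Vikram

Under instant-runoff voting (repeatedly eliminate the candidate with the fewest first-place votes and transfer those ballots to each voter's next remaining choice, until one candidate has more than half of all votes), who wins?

Round 1: Omar 17, Ben 12, Yara 1, Rosa 0, Vikram 6, Farid 2. Rosa eliminated.
Round 2: Omar 17, Ben 12, Yara 1, Vikram 6, Farid 2. Yara eliminated.
Round 3: Omar 18, Ben 12, Vikram 6, Farid 2. Farid eliminated.
Round 4: Omar 18, Ben 14, Vikram 6. Vikram eliminated.
Round 5: Omar 18, Ben 20. Ben has a majority (≥20).

Ben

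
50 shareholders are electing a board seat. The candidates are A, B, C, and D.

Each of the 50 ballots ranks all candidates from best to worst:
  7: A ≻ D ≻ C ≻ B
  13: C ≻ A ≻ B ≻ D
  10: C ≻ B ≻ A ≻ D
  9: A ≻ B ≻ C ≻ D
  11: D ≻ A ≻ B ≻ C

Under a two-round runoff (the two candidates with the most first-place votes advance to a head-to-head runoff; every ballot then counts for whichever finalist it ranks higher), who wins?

Round 1 first-place votes: A 16, B 0, C 23, D 11. C and A advance.
Runoff: C is ranked above A on 23 ballots, A above C on 27.

A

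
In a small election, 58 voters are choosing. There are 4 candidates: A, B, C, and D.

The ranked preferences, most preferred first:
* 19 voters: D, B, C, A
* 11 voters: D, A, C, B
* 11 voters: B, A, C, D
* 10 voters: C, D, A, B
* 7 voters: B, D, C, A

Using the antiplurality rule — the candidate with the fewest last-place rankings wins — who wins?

C

Last-place votes: A 26, B 21, C 0, D 11.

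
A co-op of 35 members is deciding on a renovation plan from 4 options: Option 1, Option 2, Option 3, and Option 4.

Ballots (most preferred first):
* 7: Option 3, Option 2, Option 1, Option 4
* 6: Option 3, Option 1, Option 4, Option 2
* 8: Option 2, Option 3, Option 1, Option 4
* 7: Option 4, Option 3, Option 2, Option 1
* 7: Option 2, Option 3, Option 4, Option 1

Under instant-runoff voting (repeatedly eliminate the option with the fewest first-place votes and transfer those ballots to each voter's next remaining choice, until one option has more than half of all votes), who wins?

Option 3

Round 1: Option 1 0, Option 2 15, Option 3 13, Option 4 7. Option 1 eliminated.
Round 2: Option 2 15, Option 3 13, Option 4 7. Option 4 eliminated.
Round 3: Option 2 15, Option 3 20. Option 3 has a majority (≥18).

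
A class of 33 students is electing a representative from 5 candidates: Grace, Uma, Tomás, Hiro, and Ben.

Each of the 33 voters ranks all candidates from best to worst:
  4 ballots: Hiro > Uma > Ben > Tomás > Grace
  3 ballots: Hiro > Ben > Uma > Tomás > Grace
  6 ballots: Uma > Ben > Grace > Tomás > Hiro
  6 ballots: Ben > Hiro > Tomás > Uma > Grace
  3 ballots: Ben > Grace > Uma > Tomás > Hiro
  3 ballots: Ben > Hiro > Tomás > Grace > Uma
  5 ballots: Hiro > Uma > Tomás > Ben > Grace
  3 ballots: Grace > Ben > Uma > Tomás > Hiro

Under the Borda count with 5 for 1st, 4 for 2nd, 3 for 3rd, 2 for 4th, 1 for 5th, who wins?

Grace: 4×1 + 3×1 + 6×3 + 6×1 + 3×4 + 3×2 + 5×1 + 3×5 = 69
Uma: 4×4 + 3×3 + 6×5 + 6×2 + 3×3 + 3×1 + 5×4 + 3×3 = 108
Tomás: 4×2 + 3×2 + 6×2 + 6×3 + 3×2 + 3×3 + 5×3 + 3×2 = 80
Hiro: 4×5 + 3×5 + 6×1 + 6×4 + 3×1 + 3×4 + 5×5 + 3×1 = 108
Ben: 4×3 + 3×4 + 6×4 + 6×5 + 3×5 + 3×5 + 5×2 + 3×4 = 130

Ben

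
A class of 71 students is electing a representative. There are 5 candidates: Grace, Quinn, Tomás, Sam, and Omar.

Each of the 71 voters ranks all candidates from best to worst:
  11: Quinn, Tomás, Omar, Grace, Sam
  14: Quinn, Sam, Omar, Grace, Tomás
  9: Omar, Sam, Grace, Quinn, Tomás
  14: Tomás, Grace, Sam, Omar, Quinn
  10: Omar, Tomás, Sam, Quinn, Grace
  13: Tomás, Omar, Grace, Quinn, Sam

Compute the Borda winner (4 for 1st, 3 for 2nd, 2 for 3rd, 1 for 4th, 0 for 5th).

Grace: 11×1 + 14×1 + 9×2 + 14×3 + 10×0 + 13×2 = 111
Quinn: 11×4 + 14×4 + 9×1 + 14×0 + 10×1 + 13×1 = 132
Tomás: 11×3 + 14×0 + 9×0 + 14×4 + 10×3 + 13×4 = 171
Sam: 11×0 + 14×3 + 9×3 + 14×2 + 10×2 + 13×0 = 117
Omar: 11×2 + 14×2 + 9×4 + 14×1 + 10×4 + 13×3 = 179

Omar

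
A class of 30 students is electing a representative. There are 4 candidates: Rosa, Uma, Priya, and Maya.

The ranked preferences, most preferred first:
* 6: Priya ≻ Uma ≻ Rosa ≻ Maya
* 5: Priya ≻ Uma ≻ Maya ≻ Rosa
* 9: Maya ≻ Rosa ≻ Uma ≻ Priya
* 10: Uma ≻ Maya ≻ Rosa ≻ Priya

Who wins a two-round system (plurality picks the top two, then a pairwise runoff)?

Round 1 first-place votes: Rosa 0, Uma 10, Priya 11, Maya 9. Priya and Uma advance.
Runoff: Priya is ranked above Uma on 11 ballots, Uma above Priya on 19.

Uma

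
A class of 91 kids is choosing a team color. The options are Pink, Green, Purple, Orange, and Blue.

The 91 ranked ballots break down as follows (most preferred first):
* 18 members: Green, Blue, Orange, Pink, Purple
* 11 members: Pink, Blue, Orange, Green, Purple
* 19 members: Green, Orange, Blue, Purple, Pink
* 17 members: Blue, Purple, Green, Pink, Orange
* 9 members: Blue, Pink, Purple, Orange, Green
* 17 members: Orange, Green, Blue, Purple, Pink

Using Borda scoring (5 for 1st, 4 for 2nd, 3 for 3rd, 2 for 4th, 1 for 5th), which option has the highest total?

Blue

Pink: 18×2 + 11×5 + 19×1 + 17×2 + 9×4 + 17×1 = 197
Green: 18×5 + 11×2 + 19×5 + 17×3 + 9×1 + 17×4 = 335
Purple: 18×1 + 11×1 + 19×2 + 17×4 + 9×3 + 17×2 = 196
Orange: 18×3 + 11×3 + 19×4 + 17×1 + 9×2 + 17×5 = 283
Blue: 18×4 + 11×4 + 19×3 + 17×5 + 9×5 + 17×3 = 354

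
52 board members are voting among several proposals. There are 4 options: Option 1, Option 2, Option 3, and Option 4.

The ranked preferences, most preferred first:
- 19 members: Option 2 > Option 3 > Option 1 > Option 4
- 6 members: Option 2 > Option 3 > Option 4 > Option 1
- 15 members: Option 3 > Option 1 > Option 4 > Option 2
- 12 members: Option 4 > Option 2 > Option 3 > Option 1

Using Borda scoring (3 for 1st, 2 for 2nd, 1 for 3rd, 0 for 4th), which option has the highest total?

Option 3

Option 1: 19×1 + 6×0 + 15×2 + 12×0 = 49
Option 2: 19×3 + 6×3 + 15×0 + 12×2 = 99
Option 3: 19×2 + 6×2 + 15×3 + 12×1 = 107
Option 4: 19×0 + 6×1 + 15×1 + 12×3 = 57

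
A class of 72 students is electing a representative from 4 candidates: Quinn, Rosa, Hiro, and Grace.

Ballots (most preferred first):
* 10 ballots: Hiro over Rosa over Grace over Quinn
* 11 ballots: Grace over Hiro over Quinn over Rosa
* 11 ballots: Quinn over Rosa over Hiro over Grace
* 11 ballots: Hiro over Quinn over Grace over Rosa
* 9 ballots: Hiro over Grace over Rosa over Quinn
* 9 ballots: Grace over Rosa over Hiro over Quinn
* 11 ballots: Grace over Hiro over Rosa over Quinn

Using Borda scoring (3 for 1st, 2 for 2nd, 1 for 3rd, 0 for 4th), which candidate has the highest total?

Hiro

Quinn: 10×0 + 11×1 + 11×3 + 11×2 + 9×0 + 9×0 + 11×0 = 66
Rosa: 10×2 + 11×0 + 11×2 + 11×0 + 9×1 + 9×2 + 11×1 = 80
Hiro: 10×3 + 11×2 + 11×1 + 11×3 + 9×3 + 9×1 + 11×2 = 154
Grace: 10×1 + 11×3 + 11×0 + 11×1 + 9×2 + 9×3 + 11×3 = 132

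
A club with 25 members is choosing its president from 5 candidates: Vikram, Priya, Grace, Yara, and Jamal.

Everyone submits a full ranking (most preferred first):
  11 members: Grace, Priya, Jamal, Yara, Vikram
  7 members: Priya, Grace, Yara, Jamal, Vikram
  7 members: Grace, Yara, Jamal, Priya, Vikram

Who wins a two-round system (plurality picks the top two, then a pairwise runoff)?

Grace

Round 1 first-place votes: Vikram 0, Priya 7, Grace 18, Yara 0, Jamal 0. Grace and Priya advance.
Runoff: Grace is ranked above Priya on 18 ballots, Priya above Grace on 7.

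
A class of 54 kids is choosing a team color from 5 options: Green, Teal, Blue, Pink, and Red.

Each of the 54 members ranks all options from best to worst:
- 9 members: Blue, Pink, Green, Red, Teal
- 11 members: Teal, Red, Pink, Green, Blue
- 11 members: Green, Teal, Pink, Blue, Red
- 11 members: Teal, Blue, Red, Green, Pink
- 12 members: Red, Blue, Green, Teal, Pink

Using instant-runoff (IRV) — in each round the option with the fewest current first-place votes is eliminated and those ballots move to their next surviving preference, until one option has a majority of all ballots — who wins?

Green

Round 1: Green 11, Teal 22, Blue 9, Pink 0, Red 12. Pink eliminated.
Round 2: Green 11, Teal 22, Blue 9, Red 12. Blue eliminated.
Round 3: Green 20, Teal 22, Red 12. Red eliminated.
Round 4: Green 32, Teal 22. Green has a majority (≥28).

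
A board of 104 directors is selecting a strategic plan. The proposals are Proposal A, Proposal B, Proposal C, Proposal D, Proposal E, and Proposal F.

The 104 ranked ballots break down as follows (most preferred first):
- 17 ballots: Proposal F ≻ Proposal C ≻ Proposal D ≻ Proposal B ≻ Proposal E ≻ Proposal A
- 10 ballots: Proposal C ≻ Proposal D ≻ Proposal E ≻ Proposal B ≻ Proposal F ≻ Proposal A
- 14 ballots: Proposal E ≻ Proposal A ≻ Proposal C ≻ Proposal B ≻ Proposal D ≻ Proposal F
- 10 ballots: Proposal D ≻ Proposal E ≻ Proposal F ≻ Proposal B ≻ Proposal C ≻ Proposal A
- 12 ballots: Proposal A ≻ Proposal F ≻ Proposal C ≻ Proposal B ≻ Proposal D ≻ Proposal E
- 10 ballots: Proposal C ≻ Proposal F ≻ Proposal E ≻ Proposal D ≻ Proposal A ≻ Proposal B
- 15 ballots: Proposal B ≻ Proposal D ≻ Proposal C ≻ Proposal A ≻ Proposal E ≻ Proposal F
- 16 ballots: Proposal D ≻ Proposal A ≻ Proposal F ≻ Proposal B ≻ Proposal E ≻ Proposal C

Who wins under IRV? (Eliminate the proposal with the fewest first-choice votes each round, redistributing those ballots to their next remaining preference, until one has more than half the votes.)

Proposal C

Round 1: Proposal A 12, Proposal B 15, Proposal C 20, Proposal D 26, Proposal E 14, Proposal F 17. Proposal A eliminated.
Round 2: Proposal B 15, Proposal C 20, Proposal D 26, Proposal E 14, Proposal F 29. Proposal E eliminated.
Round 3: Proposal B 15, Proposal C 34, Proposal D 26, Proposal F 29. Proposal B eliminated.
Round 4: Proposal C 34, Proposal D 41, Proposal F 29. Proposal F eliminated.
Round 5: Proposal C 63, Proposal D 41. Proposal C has a majority (≥53).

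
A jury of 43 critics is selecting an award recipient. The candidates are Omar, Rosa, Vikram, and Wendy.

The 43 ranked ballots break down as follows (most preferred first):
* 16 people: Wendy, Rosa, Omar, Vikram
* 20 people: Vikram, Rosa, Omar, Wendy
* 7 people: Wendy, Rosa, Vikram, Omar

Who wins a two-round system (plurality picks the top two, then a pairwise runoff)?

Round 1 first-place votes: Omar 0, Rosa 0, Vikram 20, Wendy 23. Wendy and Vikram advance.
Runoff: Wendy is ranked above Vikram on 23 ballots, Vikram above Wendy on 20.

Wendy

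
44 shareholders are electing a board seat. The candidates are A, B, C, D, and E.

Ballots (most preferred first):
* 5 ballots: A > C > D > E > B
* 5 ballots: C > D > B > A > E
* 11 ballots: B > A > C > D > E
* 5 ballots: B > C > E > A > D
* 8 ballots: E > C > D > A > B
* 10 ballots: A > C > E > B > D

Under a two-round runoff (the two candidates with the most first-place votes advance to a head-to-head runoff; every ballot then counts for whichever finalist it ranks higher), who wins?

A

Round 1 first-place votes: A 15, B 16, C 5, D 0, E 8. B and A advance.
Runoff: B is ranked above A on 21 ballots, A above B on 23.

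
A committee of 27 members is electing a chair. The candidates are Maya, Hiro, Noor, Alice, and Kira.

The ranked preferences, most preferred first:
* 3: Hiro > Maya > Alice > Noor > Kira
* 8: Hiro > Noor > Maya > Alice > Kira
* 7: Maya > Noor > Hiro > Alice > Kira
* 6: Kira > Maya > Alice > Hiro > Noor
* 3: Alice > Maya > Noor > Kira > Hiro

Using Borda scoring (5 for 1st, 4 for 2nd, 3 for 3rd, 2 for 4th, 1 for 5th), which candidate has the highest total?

Maya: 3×4 + 8×3 + 7×5 + 6×4 + 3×4 = 107
Hiro: 3×5 + 8×5 + 7×3 + 6×2 + 3×1 = 91
Noor: 3×2 + 8×4 + 7×4 + 6×1 + 3×3 = 81
Alice: 3×3 + 8×2 + 7×2 + 6×3 + 3×5 = 72
Kira: 3×1 + 8×1 + 7×1 + 6×5 + 3×2 = 54

Maya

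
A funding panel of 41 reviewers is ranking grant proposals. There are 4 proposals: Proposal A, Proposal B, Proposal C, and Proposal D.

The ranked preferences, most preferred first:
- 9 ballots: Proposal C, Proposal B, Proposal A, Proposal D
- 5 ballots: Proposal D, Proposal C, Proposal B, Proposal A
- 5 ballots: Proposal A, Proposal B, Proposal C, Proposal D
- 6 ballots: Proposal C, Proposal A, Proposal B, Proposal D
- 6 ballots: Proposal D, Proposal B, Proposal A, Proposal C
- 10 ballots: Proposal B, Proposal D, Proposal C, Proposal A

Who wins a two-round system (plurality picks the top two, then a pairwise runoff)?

Round 1 first-place votes: Proposal A 5, Proposal B 10, Proposal C 15, Proposal D 11. Proposal C and Proposal D advance.
Runoff: Proposal C is ranked above Proposal D on 20 ballots, Proposal D above Proposal C on 21.

Proposal D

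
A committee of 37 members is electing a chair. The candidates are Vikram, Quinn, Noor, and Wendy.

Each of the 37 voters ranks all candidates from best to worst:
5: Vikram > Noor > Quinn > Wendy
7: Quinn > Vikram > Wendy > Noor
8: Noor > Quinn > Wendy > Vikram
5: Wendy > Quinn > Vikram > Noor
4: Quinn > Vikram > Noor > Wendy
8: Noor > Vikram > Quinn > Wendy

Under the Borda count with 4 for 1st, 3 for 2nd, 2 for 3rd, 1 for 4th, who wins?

Vikram: 5×4 + 7×3 + 8×1 + 5×2 + 4×3 + 8×3 = 95
Quinn: 5×2 + 7×4 + 8×3 + 5×3 + 4×4 + 8×2 = 109
Noor: 5×3 + 7×1 + 8×4 + 5×1 + 4×2 + 8×4 = 99
Wendy: 5×1 + 7×2 + 8×2 + 5×4 + 4×1 + 8×1 = 67

Quinn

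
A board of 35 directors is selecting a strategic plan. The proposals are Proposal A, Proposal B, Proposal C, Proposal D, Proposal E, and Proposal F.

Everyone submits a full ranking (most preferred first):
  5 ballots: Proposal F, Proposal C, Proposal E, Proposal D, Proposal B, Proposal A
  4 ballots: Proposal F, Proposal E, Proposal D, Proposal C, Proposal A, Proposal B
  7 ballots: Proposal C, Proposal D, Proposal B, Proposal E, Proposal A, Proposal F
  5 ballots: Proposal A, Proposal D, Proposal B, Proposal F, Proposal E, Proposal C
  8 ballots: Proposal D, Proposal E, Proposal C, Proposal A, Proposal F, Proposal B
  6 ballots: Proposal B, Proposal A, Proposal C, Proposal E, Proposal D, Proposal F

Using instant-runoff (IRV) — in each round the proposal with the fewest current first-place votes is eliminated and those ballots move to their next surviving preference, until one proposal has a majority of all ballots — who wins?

Round 1: Proposal A 5, Proposal B 6, Proposal C 7, Proposal D 8, Proposal E 0, Proposal F 9. Proposal E eliminated.
Round 2: Proposal A 5, Proposal B 6, Proposal C 7, Proposal D 8, Proposal F 9. Proposal A eliminated.
Round 3: Proposal B 6, Proposal C 7, Proposal D 13, Proposal F 9. Proposal B eliminated.
Round 4: Proposal C 13, Proposal D 13, Proposal F 9. Proposal F eliminated.
Round 5: Proposal C 18, Proposal D 17. Proposal C has a majority (≥18).

Proposal C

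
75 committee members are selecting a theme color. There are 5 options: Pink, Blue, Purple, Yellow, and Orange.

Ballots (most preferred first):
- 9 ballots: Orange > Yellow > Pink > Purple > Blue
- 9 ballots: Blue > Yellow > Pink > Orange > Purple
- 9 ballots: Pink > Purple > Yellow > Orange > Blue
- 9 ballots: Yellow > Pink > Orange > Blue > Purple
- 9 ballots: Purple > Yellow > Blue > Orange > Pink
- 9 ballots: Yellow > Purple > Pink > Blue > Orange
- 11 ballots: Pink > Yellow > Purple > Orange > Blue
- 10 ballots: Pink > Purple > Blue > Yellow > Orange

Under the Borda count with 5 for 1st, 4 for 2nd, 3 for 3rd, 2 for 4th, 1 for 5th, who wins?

Pink: 9×3 + 9×3 + 9×5 + 9×4 + 9×1 + 9×3 + 11×5 + 10×5 = 276
Blue: 9×1 + 9×5 + 9×1 + 9×2 + 9×3 + 9×2 + 11×1 + 10×3 = 167
Purple: 9×2 + 9×1 + 9×4 + 9×1 + 9×5 + 9×4 + 11×3 + 10×4 = 226
Yellow: 9×4 + 9×4 + 9×3 + 9×5 + 9×4 + 9×5 + 11×4 + 10×2 = 289
Orange: 9×5 + 9×2 + 9×2 + 9×3 + 9×2 + 9×1 + 11×2 + 10×1 = 167

Yellow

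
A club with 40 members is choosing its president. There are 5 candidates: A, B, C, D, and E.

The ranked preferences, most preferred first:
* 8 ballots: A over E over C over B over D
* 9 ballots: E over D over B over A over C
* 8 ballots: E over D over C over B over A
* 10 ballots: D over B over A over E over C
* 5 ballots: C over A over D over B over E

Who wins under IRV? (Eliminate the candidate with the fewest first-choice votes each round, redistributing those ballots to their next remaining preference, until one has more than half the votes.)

Round 1: A 8, B 0, C 5, D 10, E 17. B eliminated.
Round 2: A 8, C 5, D 10, E 17. C eliminated.
Round 3: A 13, D 10, E 17. D eliminated.
Round 4: A 23, E 17. A has a majority (≥21).

A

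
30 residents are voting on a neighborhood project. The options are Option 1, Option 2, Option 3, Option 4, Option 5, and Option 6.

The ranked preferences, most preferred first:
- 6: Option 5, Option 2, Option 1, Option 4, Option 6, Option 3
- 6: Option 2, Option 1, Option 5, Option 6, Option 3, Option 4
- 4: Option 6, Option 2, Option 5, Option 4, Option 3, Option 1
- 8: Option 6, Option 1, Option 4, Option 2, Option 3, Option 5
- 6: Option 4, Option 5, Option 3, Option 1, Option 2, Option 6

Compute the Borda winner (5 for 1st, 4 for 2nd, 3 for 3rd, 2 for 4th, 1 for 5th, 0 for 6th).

Option 1: 6×3 + 6×4 + 4×0 + 8×4 + 6×2 = 86
Option 2: 6×4 + 6×5 + 4×4 + 8×2 + 6×1 = 92
Option 3: 6×0 + 6×1 + 4×1 + 8×1 + 6×3 = 36
Option 4: 6×2 + 6×0 + 4×2 + 8×3 + 6×5 = 74
Option 5: 6×5 + 6×3 + 4×3 + 8×0 + 6×4 = 84
Option 6: 6×1 + 6×2 + 4×5 + 8×5 + 6×0 = 78

Option 2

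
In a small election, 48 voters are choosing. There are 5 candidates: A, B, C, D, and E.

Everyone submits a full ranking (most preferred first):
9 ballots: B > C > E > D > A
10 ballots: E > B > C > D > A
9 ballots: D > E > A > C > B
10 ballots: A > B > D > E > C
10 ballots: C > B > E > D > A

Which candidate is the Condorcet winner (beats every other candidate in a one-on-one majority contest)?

B vs A: 29–19
B vs C: 29–19
B vs D: 39–9
B vs E: 29–19
B beats every other candidate.

B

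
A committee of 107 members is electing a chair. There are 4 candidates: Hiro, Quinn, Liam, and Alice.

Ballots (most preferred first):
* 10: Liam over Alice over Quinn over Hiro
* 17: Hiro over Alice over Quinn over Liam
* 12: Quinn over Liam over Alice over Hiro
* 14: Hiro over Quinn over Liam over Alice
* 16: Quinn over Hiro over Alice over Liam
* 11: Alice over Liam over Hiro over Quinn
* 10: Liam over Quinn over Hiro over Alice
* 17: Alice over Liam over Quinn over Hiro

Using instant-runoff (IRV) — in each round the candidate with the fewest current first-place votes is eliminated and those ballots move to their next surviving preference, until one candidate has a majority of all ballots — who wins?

Round 1: Hiro 31, Quinn 28, Liam 20, Alice 28. Liam eliminated.
Round 2: Hiro 31, Quinn 38, Alice 38. Hiro eliminated.
Round 3: Quinn 52, Alice 55. Alice has a majority (≥54).

Alice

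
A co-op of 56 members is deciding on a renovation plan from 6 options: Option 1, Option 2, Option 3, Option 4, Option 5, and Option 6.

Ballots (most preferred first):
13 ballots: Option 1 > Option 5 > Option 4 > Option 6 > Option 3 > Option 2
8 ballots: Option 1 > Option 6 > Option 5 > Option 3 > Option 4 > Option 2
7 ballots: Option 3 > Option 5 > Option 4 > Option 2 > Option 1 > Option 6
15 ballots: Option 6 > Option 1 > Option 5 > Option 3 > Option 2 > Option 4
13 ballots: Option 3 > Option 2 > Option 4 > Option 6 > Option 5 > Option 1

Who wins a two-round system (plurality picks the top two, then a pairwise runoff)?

Option 1

Round 1 first-place votes: Option 1 21, Option 2 0, Option 3 20, Option 4 0, Option 5 0, Option 6 15. Option 1 and Option 3 advance.
Runoff: Option 1 is ranked above Option 3 on 36 ballots, Option 3 above Option 1 on 20.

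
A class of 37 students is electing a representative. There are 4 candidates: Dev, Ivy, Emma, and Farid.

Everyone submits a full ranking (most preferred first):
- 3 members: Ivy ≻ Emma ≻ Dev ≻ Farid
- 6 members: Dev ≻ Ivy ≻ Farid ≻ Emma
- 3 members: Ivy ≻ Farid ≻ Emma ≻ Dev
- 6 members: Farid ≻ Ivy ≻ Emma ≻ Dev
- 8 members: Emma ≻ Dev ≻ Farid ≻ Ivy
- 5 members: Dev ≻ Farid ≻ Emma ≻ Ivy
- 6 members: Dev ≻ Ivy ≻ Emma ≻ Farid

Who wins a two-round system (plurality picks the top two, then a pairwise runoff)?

Round 1 first-place votes: Dev 17, Ivy 6, Emma 8, Farid 6. Dev and Emma advance.
Runoff: Dev is ranked above Emma on 17 ballots, Emma above Dev on 20.

Emma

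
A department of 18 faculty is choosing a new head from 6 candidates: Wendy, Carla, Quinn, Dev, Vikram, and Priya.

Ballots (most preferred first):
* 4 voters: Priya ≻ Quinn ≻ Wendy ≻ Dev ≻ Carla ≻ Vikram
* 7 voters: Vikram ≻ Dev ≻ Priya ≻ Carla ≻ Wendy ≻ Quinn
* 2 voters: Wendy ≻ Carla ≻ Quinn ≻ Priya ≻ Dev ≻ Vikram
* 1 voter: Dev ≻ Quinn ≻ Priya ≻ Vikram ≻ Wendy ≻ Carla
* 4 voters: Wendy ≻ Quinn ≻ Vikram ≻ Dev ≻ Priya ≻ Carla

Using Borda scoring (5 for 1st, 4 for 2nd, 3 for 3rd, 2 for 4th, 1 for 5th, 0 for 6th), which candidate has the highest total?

Wendy: 4×3 + 7×1 + 2×5 + 1×1 + 4×5 = 50
Carla: 4×1 + 7×2 + 2×4 + 1×0 + 4×0 = 26
Quinn: 4×4 + 7×0 + 2×3 + 1×4 + 4×4 = 42
Dev: 4×2 + 7×4 + 2×1 + 1×5 + 4×2 = 51
Vikram: 4×0 + 7×5 + 2×0 + 1×2 + 4×3 = 49
Priya: 4×5 + 7×3 + 2×2 + 1×3 + 4×1 = 52

Priya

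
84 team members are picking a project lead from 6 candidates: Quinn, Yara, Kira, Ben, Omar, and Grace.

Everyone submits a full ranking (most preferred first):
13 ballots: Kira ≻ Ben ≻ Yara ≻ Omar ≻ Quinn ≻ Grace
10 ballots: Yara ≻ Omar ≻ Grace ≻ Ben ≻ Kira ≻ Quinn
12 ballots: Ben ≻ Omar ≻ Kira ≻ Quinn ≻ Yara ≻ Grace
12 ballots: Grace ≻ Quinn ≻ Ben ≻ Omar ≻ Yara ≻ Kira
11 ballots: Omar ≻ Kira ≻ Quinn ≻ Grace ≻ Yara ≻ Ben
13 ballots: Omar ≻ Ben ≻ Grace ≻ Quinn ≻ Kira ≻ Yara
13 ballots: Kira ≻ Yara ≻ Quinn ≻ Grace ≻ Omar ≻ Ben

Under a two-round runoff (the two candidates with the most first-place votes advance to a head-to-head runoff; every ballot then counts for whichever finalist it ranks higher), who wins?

Omar

Round 1 first-place votes: Quinn 0, Yara 10, Kira 26, Ben 12, Omar 24, Grace 12. Kira and Omar advance.
Runoff: Kira is ranked above Omar on 26 ballots, Omar above Kira on 58.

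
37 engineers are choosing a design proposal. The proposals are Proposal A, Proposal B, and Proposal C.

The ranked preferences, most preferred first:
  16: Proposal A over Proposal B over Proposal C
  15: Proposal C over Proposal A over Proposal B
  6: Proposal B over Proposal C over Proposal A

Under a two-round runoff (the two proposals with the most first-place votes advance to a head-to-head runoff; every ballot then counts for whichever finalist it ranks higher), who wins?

Round 1 first-place votes: Proposal A 16, Proposal B 6, Proposal C 15. Proposal A and Proposal C advance.
Runoff: Proposal A is ranked above Proposal C on 16 ballots, Proposal C above Proposal A on 21.

Proposal C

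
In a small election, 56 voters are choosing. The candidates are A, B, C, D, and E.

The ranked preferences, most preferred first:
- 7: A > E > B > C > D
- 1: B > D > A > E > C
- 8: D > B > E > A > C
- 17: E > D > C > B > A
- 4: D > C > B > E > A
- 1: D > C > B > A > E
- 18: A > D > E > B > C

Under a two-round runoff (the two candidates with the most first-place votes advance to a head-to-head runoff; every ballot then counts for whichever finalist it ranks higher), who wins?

E

Round 1 first-place votes: A 25, B 1, C 0, D 13, E 17. A and E advance.
Runoff: A is ranked above E on 27 ballots, E above A on 29.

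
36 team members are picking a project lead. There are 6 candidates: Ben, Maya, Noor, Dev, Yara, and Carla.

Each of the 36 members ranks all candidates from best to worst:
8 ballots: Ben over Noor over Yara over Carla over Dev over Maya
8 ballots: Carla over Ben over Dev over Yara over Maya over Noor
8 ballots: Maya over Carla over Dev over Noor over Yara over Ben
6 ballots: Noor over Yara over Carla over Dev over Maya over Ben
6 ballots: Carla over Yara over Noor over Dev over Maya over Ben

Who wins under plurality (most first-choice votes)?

Carla

First-place votes: Ben 8, Maya 8, Noor 6, Dev 0, Yara 0, Carla 14.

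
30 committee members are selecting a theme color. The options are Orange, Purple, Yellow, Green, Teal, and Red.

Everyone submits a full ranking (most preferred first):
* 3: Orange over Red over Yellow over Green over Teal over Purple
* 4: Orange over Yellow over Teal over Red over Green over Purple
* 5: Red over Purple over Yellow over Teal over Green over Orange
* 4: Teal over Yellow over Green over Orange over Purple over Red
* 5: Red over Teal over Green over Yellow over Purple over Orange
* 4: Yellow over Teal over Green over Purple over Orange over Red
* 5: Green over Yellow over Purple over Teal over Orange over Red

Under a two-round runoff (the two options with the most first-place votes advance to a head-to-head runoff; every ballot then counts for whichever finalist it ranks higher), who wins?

Orange

Round 1 first-place votes: Orange 7, Purple 0, Yellow 4, Green 5, Teal 4, Red 10. Red and Orange advance.
Runoff: Red is ranked above Orange on 10 ballots, Orange above Red on 20.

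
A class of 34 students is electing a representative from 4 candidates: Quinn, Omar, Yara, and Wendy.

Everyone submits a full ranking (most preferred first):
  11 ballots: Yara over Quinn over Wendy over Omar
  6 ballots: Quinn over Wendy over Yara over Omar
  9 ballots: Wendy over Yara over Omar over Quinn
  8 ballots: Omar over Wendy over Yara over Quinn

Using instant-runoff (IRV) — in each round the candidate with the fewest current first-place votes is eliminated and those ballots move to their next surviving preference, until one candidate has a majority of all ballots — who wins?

Wendy

Round 1: Quinn 6, Omar 8, Yara 11, Wendy 9. Quinn eliminated.
Round 2: Omar 8, Yara 11, Wendy 15. Omar eliminated.
Round 3: Yara 11, Wendy 23. Wendy has a majority (≥18).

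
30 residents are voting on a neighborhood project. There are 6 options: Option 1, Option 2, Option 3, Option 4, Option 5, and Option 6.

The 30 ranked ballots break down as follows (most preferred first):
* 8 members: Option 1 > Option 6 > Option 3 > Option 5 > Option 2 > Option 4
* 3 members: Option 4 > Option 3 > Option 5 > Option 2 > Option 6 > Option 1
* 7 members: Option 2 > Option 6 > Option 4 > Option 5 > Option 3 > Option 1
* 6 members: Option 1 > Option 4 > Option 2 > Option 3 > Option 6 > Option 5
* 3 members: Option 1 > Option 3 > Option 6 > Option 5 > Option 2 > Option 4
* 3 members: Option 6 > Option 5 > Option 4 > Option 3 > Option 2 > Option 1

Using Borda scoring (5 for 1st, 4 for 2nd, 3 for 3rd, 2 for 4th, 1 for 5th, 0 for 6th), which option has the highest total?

Option 1: 8×5 + 3×0 + 7×0 + 6×5 + 3×5 + 3×0 = 85
Option 2: 8×1 + 3×2 + 7×5 + 6×3 + 3×1 + 3×1 = 73
Option 3: 8×3 + 3×4 + 7×1 + 6×2 + 3×4 + 3×2 = 73
Option 4: 8×0 + 3×5 + 7×3 + 6×4 + 3×0 + 3×3 = 69
Option 5: 8×2 + 3×3 + 7×2 + 6×0 + 3×2 + 3×4 = 57
Option 6: 8×4 + 3×1 + 7×4 + 6×1 + 3×3 + 3×5 = 93

Option 6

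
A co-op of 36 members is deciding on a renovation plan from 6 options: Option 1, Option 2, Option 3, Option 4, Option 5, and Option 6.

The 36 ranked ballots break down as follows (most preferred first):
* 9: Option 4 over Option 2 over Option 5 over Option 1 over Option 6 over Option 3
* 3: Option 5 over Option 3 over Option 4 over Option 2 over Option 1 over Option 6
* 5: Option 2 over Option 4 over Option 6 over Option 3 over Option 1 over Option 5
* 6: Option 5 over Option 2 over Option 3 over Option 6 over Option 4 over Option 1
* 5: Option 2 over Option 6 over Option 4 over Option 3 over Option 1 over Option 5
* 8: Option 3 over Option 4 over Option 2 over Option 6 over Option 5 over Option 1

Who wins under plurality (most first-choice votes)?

First-place votes: Option 1 0, Option 2 10, Option 3 8, Option 4 9, Option 5 9, Option 6 0.

Option 2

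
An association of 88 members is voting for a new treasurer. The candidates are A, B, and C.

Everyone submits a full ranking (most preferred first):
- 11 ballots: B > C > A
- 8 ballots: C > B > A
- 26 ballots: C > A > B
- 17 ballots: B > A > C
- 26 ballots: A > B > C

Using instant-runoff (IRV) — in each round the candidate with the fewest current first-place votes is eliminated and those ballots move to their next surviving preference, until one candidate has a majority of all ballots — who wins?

Round 1: A 26, B 28, C 34. A eliminated.
Round 2: B 54, C 34. B has a majority (≥45).

B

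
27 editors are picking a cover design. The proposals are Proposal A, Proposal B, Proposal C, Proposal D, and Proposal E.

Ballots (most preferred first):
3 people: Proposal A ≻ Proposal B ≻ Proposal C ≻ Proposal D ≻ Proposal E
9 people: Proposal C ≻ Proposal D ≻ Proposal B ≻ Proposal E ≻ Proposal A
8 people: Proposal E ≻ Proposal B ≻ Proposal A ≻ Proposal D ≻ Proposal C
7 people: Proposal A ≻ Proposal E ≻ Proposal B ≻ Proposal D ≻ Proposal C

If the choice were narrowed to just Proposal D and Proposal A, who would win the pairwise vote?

Proposal D is ranked above Proposal A on 9 ballots; Proposal A above Proposal D on 18.

Proposal A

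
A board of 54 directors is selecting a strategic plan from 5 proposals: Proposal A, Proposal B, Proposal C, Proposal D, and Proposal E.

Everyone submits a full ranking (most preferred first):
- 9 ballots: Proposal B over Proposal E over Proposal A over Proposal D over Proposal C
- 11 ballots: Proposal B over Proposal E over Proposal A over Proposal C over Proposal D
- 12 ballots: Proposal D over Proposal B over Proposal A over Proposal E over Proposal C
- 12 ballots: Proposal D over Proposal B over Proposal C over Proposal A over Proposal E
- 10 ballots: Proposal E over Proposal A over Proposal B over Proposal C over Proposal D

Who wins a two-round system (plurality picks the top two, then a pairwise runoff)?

Round 1 first-place votes: Proposal A 0, Proposal B 20, Proposal C 0, Proposal D 24, Proposal E 10. Proposal D and Proposal B advance.
Runoff: Proposal D is ranked above Proposal B on 24 ballots, Proposal B above Proposal D on 30.

Proposal B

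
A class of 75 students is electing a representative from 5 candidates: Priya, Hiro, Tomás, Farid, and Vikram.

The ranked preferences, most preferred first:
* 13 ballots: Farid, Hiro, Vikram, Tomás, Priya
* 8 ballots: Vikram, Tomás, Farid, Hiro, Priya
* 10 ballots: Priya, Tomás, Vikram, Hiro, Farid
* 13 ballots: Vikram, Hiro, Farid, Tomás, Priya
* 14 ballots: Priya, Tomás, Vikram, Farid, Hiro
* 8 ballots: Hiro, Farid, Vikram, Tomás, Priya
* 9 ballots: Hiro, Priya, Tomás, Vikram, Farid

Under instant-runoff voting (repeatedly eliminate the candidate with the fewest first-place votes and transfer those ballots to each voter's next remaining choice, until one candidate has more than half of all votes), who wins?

Hiro

Round 1: Priya 24, Hiro 17, Tomás 0, Farid 13, Vikram 21. Tomás eliminated.
Round 2: Priya 24, Hiro 17, Farid 13, Vikram 21. Farid eliminated.
Round 3: Priya 24, Hiro 30, Vikram 21. Vikram eliminated.
Round 4: Priya 24, Hiro 51. Hiro has a majority (≥38).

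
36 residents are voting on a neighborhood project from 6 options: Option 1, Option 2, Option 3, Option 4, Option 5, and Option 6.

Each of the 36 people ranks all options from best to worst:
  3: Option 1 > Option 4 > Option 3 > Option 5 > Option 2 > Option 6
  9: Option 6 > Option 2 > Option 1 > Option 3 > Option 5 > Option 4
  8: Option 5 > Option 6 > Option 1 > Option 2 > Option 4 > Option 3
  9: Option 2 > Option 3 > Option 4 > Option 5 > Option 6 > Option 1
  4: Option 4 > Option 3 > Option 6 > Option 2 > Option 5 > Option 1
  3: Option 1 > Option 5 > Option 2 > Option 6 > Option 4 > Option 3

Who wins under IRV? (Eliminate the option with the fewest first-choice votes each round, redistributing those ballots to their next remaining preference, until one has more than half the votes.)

Option 5

Round 1: Option 1 6, Option 2 9, Option 3 0, Option 4 4, Option 5 8, Option 6 9. Option 3 eliminated.
Round 2: Option 1 6, Option 2 9, Option 4 4, Option 5 8, Option 6 9. Option 4 eliminated.
Round 3: Option 1 6, Option 2 9, Option 5 8, Option 6 13. Option 1 eliminated.
Round 4: Option 2 9, Option 5 14, Option 6 13. Option 2 eliminated.
Round 5: Option 5 23, Option 6 13. Option 5 has a majority (≥19).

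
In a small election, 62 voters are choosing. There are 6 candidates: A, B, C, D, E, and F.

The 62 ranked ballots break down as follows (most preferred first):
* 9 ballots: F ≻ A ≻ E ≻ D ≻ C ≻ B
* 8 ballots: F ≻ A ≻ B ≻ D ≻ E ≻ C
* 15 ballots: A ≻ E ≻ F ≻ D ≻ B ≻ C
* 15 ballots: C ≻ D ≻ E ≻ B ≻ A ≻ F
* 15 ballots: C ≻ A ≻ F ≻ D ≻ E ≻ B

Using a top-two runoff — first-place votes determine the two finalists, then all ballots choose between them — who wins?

Round 1 first-place votes: A 15, B 0, C 30, D 0, E 0, F 17. C and F advance.
Runoff: C is ranked above F on 30 ballots, F above C on 32.

F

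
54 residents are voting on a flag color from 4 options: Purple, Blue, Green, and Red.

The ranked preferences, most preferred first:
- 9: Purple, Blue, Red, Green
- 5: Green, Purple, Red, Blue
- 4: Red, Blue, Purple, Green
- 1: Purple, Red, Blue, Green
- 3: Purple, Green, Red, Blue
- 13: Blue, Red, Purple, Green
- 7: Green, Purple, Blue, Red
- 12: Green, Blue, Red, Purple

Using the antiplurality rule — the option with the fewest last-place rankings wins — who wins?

Last-place votes: Purple 12, Blue 8, Green 27, Red 7.

Red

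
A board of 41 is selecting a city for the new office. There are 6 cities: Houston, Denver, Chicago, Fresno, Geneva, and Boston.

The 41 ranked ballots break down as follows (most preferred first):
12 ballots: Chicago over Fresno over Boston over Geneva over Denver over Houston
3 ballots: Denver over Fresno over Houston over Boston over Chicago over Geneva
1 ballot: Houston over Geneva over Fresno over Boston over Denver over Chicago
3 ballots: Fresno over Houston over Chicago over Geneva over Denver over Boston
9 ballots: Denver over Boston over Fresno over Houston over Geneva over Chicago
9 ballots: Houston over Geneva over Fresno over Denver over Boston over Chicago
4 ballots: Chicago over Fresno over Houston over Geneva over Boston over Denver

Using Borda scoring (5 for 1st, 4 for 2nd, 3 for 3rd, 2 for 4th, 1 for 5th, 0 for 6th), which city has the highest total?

Houston: 12×0 + 3×3 + 1×5 + 3×4 + 9×2 + 9×5 + 4×3 = 101
Denver: 12×1 + 3×5 + 1×1 + 3×1 + 9×5 + 9×2 + 4×0 = 94
Chicago: 12×5 + 3×1 + 1×0 + 3×3 + 9×0 + 9×0 + 4×5 = 92
Fresno: 12×4 + 3×4 + 1×3 + 3×5 + 9×3 + 9×3 + 4×4 = 148
Geneva: 12×2 + 3×0 + 1×4 + 3×2 + 9×1 + 9×4 + 4×2 = 87
Boston: 12×3 + 3×2 + 1×2 + 3×0 + 9×4 + 9×1 + 4×1 = 93

Fresno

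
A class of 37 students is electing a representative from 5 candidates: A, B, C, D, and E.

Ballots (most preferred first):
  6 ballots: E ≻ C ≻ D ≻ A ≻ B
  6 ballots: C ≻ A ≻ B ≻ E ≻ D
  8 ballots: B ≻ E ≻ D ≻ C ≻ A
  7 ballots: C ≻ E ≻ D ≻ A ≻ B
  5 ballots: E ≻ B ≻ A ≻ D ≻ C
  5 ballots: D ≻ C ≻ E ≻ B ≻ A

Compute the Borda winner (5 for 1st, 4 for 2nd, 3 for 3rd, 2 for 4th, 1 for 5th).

A: 6×2 + 6×4 + 8×1 + 7×2 + 5×3 + 5×1 = 78
B: 6×1 + 6×3 + 8×5 + 7×1 + 5×4 + 5×2 = 101
C: 6×4 + 6×5 + 8×2 + 7×5 + 5×1 + 5×4 = 130
D: 6×3 + 6×1 + 8×3 + 7×3 + 5×2 + 5×5 = 104
E: 6×5 + 6×2 + 8×4 + 7×4 + 5×5 + 5×3 = 142

E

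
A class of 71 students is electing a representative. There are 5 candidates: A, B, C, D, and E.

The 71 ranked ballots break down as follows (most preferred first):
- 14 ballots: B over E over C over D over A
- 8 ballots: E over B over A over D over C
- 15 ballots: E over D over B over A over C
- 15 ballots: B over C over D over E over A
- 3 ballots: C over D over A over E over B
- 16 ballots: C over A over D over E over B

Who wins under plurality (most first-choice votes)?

B

First-place votes: A 0, B 29, C 19, D 0, E 23.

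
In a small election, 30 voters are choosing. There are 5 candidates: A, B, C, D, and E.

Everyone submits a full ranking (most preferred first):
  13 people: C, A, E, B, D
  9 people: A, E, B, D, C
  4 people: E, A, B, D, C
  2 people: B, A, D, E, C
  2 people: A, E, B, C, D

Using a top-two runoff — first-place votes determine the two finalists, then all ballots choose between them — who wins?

A

Round 1 first-place votes: A 11, B 2, C 13, D 0, E 4. C and A advance.
Runoff: C is ranked above A on 13 ballots, A above C on 17.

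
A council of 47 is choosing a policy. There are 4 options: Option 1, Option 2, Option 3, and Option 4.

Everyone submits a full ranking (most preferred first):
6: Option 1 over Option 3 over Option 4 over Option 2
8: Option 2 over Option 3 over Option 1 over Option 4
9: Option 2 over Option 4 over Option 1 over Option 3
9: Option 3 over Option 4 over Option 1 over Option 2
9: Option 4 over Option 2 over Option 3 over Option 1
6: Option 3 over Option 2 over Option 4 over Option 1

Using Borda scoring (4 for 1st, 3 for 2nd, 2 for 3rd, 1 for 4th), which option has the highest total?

Option 1: 6×4 + 8×2 + 9×2 + 9×2 + 9×1 + 6×1 = 91
Option 2: 6×1 + 8×4 + 9×4 + 9×1 + 9×3 + 6×3 = 128
Option 3: 6×3 + 8×3 + 9×1 + 9×4 + 9×2 + 6×4 = 129
Option 4: 6×2 + 8×1 + 9×3 + 9×3 + 9×4 + 6×2 = 122

Option 3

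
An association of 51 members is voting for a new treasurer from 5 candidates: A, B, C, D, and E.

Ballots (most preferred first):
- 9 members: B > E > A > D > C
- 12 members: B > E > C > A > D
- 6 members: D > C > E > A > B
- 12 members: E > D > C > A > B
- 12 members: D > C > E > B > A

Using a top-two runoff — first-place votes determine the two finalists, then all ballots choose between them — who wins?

D

Round 1 first-place votes: A 0, B 21, C 0, D 18, E 12. B and D advance.
Runoff: B is ranked above D on 21 ballots, D above B on 30.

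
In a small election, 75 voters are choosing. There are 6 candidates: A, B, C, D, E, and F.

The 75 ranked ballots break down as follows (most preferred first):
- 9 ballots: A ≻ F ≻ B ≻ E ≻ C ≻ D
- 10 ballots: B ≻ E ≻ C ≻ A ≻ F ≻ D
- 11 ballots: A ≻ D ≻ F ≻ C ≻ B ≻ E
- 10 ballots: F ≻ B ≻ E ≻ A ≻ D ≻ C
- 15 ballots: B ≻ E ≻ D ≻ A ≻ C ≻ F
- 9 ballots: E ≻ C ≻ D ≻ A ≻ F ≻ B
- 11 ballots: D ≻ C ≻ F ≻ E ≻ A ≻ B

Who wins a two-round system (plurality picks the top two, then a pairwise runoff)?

A

Round 1 first-place votes: A 20, B 25, C 0, D 11, E 9, F 10. B and A advance.
Runoff: B is ranked above A on 35 ballots, A above B on 40.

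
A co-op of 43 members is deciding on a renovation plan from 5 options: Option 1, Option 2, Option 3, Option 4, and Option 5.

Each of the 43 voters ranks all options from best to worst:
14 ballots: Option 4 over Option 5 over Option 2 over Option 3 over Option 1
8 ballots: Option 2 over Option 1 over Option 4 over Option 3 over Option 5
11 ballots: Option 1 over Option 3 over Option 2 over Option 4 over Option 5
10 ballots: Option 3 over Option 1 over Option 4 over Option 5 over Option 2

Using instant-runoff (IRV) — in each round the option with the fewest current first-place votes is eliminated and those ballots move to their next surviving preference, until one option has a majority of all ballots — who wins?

Option 1

Round 1: Option 1 11, Option 2 8, Option 3 10, Option 4 14, Option 5 0. Option 5 eliminated.
Round 2: Option 1 11, Option 2 8, Option 3 10, Option 4 14. Option 2 eliminated.
Round 3: Option 1 19, Option 3 10, Option 4 14. Option 3 eliminated.
Round 4: Option 1 29, Option 4 14. Option 1 has a majority (≥22).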